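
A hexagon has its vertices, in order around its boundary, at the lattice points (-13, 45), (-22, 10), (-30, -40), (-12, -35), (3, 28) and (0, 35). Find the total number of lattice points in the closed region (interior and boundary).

1475

Using the shoelace formula, 2A = |[(-13)·10 − (-22)·45] + [(-22)·(-40) − (-30)·10] + [(-30)·(-35) − (-12)·(-40)] + [(-12)·28 − 3·(-35)] + [3·35 − 0·28] + [0·45 − (-13)·35]| = 2939, so the area is 1469.5.
Summing gcd(|Δx|,|Δy|) over the edges gives the boundary count: gcd(9,35) + gcd(8,50) + gcd(18,5) + gcd(15,63) + gcd(3,7) + gcd(13,10) = 1+2+1+3+1+1 = 9.
Pick's theorem gives I = A − B/2 + 1 = 1469.5 − 9/2 + 1 = 1466, so the closed region contains I + B = 1466 + 9 = 1475 lattice points.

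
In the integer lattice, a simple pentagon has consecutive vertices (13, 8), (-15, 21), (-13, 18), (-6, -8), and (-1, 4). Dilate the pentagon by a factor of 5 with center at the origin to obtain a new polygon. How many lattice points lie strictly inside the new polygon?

6436

By the shoelace formula, twice the signed area is |(13·21 − (-15)·8) + ((-15)·18 − (-13)·21) + ((-13)·(-8) − (-6)·18) + ((-6)·4 − (-1)·(-8)) + ((-1)·8 − 13·4)| = 516, so the area is 258.
Along each edge there are gcd(|Δx|,|Δy|)+1 lattice points, so counting each shared vertex once the boundary has gcd(28,13) + gcd(2,3) + gcd(7,26) + gcd(5,12) + gcd(14,4) = 1+1+1+1+2 = 6.
Scaling by 5 multiplies the area by 5² = 25 (so the new area is 6450) and multiplies the boundary lattice-point count by 5, giving 30.
By Pick's theorem, the interior count of the dilated polygon is 6450 − 30/2 + 1 = 6436.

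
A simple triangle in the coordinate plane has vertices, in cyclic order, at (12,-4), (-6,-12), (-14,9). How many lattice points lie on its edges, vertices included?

Along each edge there are gcd(|Δx|,|Δy|)+1 lattice points, so counting each shared vertex once the boundary has gcd(18,8) + gcd(8,21) + gcd(26,13) = 2+1+13 = 16.

16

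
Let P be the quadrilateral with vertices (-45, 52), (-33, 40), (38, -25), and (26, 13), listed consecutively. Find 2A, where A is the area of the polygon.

2302

Using the shoelace formula, 2A = |[(-45)·40 − (-33)·52] + [(-33)·(-25) − 38·40] + [38·13 − 26·(-25)] + [26·52 − (-45)·13]| = 2302, so the area is 1151.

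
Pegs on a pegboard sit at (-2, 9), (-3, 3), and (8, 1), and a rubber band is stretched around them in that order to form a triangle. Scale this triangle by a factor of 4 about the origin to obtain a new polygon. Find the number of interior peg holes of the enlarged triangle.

The shoelace formula gives twice the area as |((-2)·3 − (-3)·9) + ((-3)·1 − 8·3) + (8·9 − (-2)·1)| = 68, so the area is 34.
Along each edge there are gcd(|Δx|,|Δy|)+1 lattice points, so counting each shared vertex once the boundary has gcd(1,6) + gcd(11,2) + gcd(10,8) = 1+1+2 = 4.
Scaling by 4 multiplies the area by 4² = 16 (so the new area is 544) and multiplies the boundary lattice-point count by 4, giving 16.
By Pick's theorem, the interior count of the dilated polygon is 544 − 16/2 + 1 = 537.

537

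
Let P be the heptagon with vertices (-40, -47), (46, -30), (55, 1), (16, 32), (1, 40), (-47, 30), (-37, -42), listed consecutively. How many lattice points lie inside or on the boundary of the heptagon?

Using the shoelace formula, 2A = |[(-40)·(-30) − 46·(-47)] + [46·1 − 55·(-30)] + [55·32 − 16·1] + [16·40 − 1·32] + [1·30 − (-47)·40] + [(-47)·(-42) − (-37)·30] + [(-37)·(-47) − (-40)·(-42)]| = 12463, so the area is 12463/2.
The number of boundary lattice points is Σ gcd(|Δx|,|Δy|) = gcd(86,17) + gcd(9,31) + gcd(39,31) + gcd(15,8) + gcd(48,10) + gcd(10,72) + gcd(3,5) = 1+1+1+1+2+2+1 = 9.
Pick's theorem gives I = A − B/2 + 1 = 12463/2 − 9/2 + 1 = 6228, so the closed region contains I + B = 6228 + 9 = 6237 lattice points.

6237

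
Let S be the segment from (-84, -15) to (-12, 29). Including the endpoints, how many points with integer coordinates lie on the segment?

The number of lattice points on a segment between lattice points is gcd(|Δx|,|Δy|) + 1 = gcd(72,44) + 1 = 4 + 1 = 5.

5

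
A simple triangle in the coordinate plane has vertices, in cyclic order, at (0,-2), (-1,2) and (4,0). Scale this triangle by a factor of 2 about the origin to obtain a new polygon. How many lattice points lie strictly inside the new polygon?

33

The shoelace formula gives twice the area as |[0·2 − (-1)·(-2)] + [(-1)·0 − 4·2] + [4·(-2) − 0·0]| = 18, so the area is 9.
The number of boundary lattice points is Σ gcd(|Δx|,|Δy|) = gcd(1,4) + gcd(5,2) + gcd(4,2) = 1+1+2 = 4.
Scaling by 2 multiplies the area by 2² = 4 (so the new area is 36) and multiplies the boundary lattice-point count by 2, giving 8.
By Pick's theorem, the interior count of the dilated polygon is 36 − 8/2 + 1 = 33.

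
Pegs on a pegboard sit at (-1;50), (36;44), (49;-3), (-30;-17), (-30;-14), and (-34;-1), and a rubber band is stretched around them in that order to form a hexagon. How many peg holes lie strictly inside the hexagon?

Using the shoelace formula, 2A = |[(-1)·44 − 36·50] + [36·(-3) − 49·44] + [49·(-17) − (-30)·(-3)] + [(-30)·(-14) − (-30)·(-17)] + [(-30)·(-1) − (-34)·(-14)] + [(-34)·50 − (-1)·(-1)]| = 7268, so the area is 3634.
Summing gcd(|Δx|,|Δy|) over the edges gives the boundary count: gcd(37,6) + gcd(13,47) + gcd(79,14) + gcd(0,3) + gcd(4,13) + gcd(33,51) = 1+1+1+3+1+3 = 10.
Pick's theorem gives I = A − B/2 + 1 = 3634 − 10/2 + 1 = 3630.

3630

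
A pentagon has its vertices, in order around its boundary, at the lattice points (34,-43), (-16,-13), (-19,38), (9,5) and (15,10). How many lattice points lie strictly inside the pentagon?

1689

Using the shoelace formula, 2A = |[34·(-13) − (-16)·(-43)] + [(-16)·38 − (-19)·(-13)] + [(-19)·5 − 9·38] + [9·10 − 15·5] + [15·(-43) − 34·10]| = 3392, so the area is 1696.
Summing gcd(|Δx|,|Δy|) over the edges gives the boundary count: gcd(50,30) + gcd(3,51) + gcd(28,33) + gcd(6,5) + gcd(19,53) = 10+3+1+1+1 = 16.
Pick's theorem gives I = A − B/2 + 1 = 1696 − 16/2 + 1 = 1689.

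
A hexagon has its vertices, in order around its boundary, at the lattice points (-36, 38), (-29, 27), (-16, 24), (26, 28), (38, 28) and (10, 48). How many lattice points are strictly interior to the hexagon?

1045

By the shoelace formula, twice the signed area is |[(-36)·27 − (-29)·38] + [(-29)·24 − (-16)·27] + [(-16)·28 − 26·24] + [26·28 − 38·28] + [38·48 − 10·28] + [10·38 − (-36)·48]| = 2110, so the area is 1055.
Along each edge there are gcd(|Δx|,|Δy|)+1 lattice points, so counting each shared vertex once the boundary has gcd(7,11) + gcd(13,3) + gcd(42,4) + gcd(12,0) + gcd(28,20) + gcd(46,10) = 1+1+2+12+4+2 = 22.
Pick's theorem gives I = A − B/2 + 1 = 1055 − 22/2 + 1 = 1045.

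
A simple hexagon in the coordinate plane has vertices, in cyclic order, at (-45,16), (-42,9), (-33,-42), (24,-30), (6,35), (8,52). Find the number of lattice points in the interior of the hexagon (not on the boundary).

3919

Using the shoelace formula, 2A = |[(-45)·9 − (-42)·16] + [(-42)·(-42) − (-33)·9] + [(-33)·(-30) − 24·(-42)] + [24·35 − 6·(-30)] + [6·52 − 8·35] + [8·16 − (-45)·52]| = 7846, so the area is 3923.
Summing gcd(|Δx|,|Δy|) over the edges gives the boundary count: gcd(3,7) + gcd(9,51) + gcd(57,12) + gcd(18,65) + gcd(2,17) + gcd(53,36) = 1+3+3+1+1+1 = 10.
Pick's theorem gives I = A − B/2 + 1 = 3923 − 10/2 + 1 = 3919.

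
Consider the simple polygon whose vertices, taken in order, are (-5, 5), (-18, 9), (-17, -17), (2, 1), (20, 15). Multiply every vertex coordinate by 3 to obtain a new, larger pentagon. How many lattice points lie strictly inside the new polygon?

By the shoelace formula, twice the signed area is |((-5)·9 − (-18)·5) + ((-18)·(-17) − (-17)·9) + ((-17)·1 − 2·(-17)) + (2·15 − 20·1) + (20·5 − (-5)·15)| = 706, so the area is 353.
The number of boundary lattice points is Σ gcd(|Δx|,|Δy|) = gcd(13,4) + gcd(1,26) + gcd(19,18) + gcd(18,14) + gcd(25,10) = 1+1+1+2+5 = 10.
Scaling by 3 multiplies the area by 3² = 9 (so the new area is 3177) and multiplies the boundary lattice-point count by 3, giving 30.
By Pick's theorem, the interior count of the dilated polygon is 3177 − 30/2 + 1 = 3163.

3163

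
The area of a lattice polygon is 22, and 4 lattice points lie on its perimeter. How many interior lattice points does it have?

From Pick's theorem, I = A − B/2 + 1 = 22 − 4/2 + 1 = 21.

21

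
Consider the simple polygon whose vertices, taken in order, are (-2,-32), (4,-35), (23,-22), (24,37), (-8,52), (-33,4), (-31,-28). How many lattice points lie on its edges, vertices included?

10

Along each edge there are gcd(|Δx|,|Δy|)+1 lattice points, so counting each shared vertex once the boundary has gcd(6,3) + gcd(19,13) + gcd(1,59) + gcd(32,15) + gcd(25,48) + gcd(2,32) + gcd(29,4) = 3+1+1+1+1+2+1 = 10.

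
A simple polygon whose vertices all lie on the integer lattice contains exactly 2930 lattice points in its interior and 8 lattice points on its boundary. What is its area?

2933

Pick's theorem states A = I + B/2 − 1, so A = 2930 + 8/2 − 1 = 2933.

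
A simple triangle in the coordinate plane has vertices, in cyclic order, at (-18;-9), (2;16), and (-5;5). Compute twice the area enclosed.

45

Using the shoelace formula, 2A = |[(-18)·16 − 2·(-9)] + [2·5 − (-5)·16] + [(-5)·(-9) − (-18)·5]| = 45, so the area is 45/2.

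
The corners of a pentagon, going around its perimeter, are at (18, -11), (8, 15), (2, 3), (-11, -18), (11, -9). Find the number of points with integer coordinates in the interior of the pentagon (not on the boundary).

339

By the shoelace formula, twice the signed area is |(18·15 − 8·(-11)) + (8·3 − 2·15) + (2·(-18) − (-11)·3) + ((-11)·(-9) − 11·(-18)) + (11·(-11) − 18·(-9))| = 687, so the area is 687/2.
The number of boundary lattice points is Σ gcd(|Δx|,|Δy|) = gcd(10,26) + gcd(6,12) + gcd(13,21) + gcd(22,9) + gcd(7,2) = 2+6+1+1+1 = 11.
By Pick's theorem A = I + B/2 − 1, so I = 687/2 − 11/2 + 1 = 339.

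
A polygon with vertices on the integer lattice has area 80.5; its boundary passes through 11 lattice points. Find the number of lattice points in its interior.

From Pick's theorem, I = A − B/2 + 1 = 80.5 − 11/2 + 1 = 76.

76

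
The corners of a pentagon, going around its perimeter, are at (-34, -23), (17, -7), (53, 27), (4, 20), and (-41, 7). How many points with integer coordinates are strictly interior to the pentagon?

By the shoelace formula, twice the signed area is |((-34)·(-7) − 17·(-23)) + (17·27 − 53·(-7)) + (53·20 − 4·27) + (4·7 − (-41)·20) + ((-41)·(-23) − (-34)·7)| = 4440, so the area is 2220.
Summing gcd(|Δx|,|Δy|) over the edges gives the boundary count: gcd(51,16) + gcd(36,34) + gcd(49,7) + gcd(45,13) + gcd(7,30) = 1+2+7+1+1 = 12.
By Pick's theorem A = I + B/2 − 1, so I = 2220 − 12/2 + 1 = 2215.

2215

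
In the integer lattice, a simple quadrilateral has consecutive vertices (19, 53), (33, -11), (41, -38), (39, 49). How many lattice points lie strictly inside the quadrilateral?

By the shoelace formula, twice the signed area is |(19·(-11) − 33·53) + (33·(-38) − 41·(-11)) + (41·49 − 39·(-38)) + (39·53 − 19·49)| = 1866, so the area is 933.
Summing gcd(|Δx|,|Δy|) over the edges gives the boundary count: gcd(14,64) + gcd(8,27) + gcd(2,87) + gcd(20,4) = 2+1+1+4 = 8.
Pick's theorem gives I = A − B/2 + 1 = 933 − 8/2 + 1 = 930.

930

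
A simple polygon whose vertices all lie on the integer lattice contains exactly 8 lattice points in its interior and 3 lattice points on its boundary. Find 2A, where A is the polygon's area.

Pick's theorem states A = I + B/2 − 1, so A = 8 + 3/2 − 1 = 17/2.
Hence 2A = 17.

17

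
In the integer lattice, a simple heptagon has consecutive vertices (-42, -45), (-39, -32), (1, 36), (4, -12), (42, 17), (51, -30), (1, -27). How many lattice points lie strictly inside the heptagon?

The shoelace formula gives twice the area as |[(-42)·(-32) − (-39)·(-45)] + [(-39)·36 − 1·(-32)] + [1·(-12) − 4·36] + [4·17 − 42·(-12)] + [42·(-30) − 51·17] + [51·(-27) − 1·(-30)] + [1·(-45) − (-42)·(-27)]| = 6020, so the area is 3010.
The number of boundary lattice points is Σ gcd(|Δx|,|Δy|) = gcd(3,13) + gcd(40,68) + gcd(3,48) + gcd(38,29) + gcd(9,47) + gcd(50,3) + gcd(43,18) = 1+4+3+1+1+1+1 = 12.
Pick's theorem gives I = A − B/2 + 1 = 3010 − 12/2 + 1 = 3005.

3005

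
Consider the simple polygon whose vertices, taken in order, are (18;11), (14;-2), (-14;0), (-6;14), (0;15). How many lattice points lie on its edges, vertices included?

Summing gcd(|Δx|,|Δy|) over the edges gives the boundary count: gcd(4,13) + gcd(28,2) + gcd(8,14) + gcd(6,1) + gcd(18,4) = 1+2+2+1+2 = 8.

8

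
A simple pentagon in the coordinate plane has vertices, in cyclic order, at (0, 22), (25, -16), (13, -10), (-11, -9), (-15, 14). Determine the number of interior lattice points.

715

Using the shoelace formula, 2A = |[0·(-16) − 25·22] + [25·(-10) − 13·(-16)] + [13·(-9) − (-11)·(-10)] + [(-11)·14 − (-15)·(-9)] + [(-15)·22 − 0·14]| = 1438, so the area is 719.
The number of boundary lattice points is Σ gcd(|Δx|,|Δy|) = gcd(25,38) + gcd(12,6) + gcd(24,1) + gcd(4,23) + gcd(15,8) = 1+6+1+1+1 = 10.
Pick's theorem gives I = A − B/2 + 1 = 719 − 10/2 + 1 = 715.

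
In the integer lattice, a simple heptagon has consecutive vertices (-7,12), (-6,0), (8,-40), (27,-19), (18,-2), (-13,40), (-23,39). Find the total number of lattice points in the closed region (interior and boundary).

1321

By the shoelace formula, twice the signed area is |((-7)·0 − (-6)·12) + ((-6)·(-40) − 8·0) + (8·(-19) − 27·(-40)) + (27·(-2) − 18·(-19)) + (18·40 − (-13)·(-2)) + ((-13)·39 − (-23)·40) + ((-23)·12 − (-7)·39)| = 2632, so the area is 1316.
Summing gcd(|Δx|,|Δy|) over the edges gives the boundary count: gcd(1,12) + gcd(14,40) + gcd(19,21) + gcd(9,17) + gcd(31,42) + gcd(10,1) + gcd(16,27) = 1+2+1+1+1+1+1 = 8.
Pick's theorem gives I = A − B/2 + 1 = 1316 − 8/2 + 1 = 1313, so the closed region contains I + B = 1313 + 8 = 1321 lattice points.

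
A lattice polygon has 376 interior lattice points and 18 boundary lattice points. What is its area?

Pick's theorem states A = I + B/2 − 1, so A = 376 + 18/2 − 1 = 384.

384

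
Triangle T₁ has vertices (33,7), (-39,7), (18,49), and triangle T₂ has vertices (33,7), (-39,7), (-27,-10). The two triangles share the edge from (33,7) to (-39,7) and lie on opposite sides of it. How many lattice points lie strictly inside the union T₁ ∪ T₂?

2121

The union is the simple quadrilateral with vertices (33,7), (18,49), (-39,7), (-27,-10) in order.
By the shoelace formula, twice the signed area is |[33·49 − 18·7] + [18·7 − (-39)·49] + [(-39)·(-10) − (-27)·7] + [(-27)·7 − 33·(-10)]| = 4248, so the area is 2124.
Summing gcd(|Δx|,|Δy|) over the edges gives the boundary count: gcd(15,42) + gcd(57,42) + gcd(12,17) + gcd(60,17) = 3+3+1+1 = 8.
By Pick's theorem I = A − B/2 + 1 = 2124 − 8/2 + 1 = 2121.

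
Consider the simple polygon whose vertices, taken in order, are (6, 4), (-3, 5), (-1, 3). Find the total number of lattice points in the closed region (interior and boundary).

The shoelace formula gives twice the area as |[6·5 − (-3)·4] + [(-3)·3 − (-1)·5] + [(-1)·4 − 6·3]| = 16, so the area is 8.
The number of boundary lattice points is Σ gcd(|Δx|,|Δy|) = gcd(9,1) + gcd(2,2) + gcd(7,1) = 1+2+1 = 4.
Pick's theorem gives I = A − B/2 + 1 = 8 − 4/2 + 1 = 7, so the closed region contains I + B = 7 + 4 = 11 lattice points.

11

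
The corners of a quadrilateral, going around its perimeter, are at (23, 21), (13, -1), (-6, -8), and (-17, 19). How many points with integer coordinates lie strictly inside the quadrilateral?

The shoelace formula gives twice the area as |[23·(-1) − 13·21] + [13·(-8) − (-6)·(-1)] + [(-6)·19 − (-17)·(-8)] + [(-17)·21 − 23·19]| = 1450, so the area is 725.
The number of boundary lattice points is Σ gcd(|Δx|,|Δy|) = gcd(10,22) + gcd(19,7) + gcd(11,27) + gcd(40,2) = 2+1+1+2 = 6.
By Pick's theorem A = I + B/2 − 1, so I = 725 − 6/2 + 1 = 723.

723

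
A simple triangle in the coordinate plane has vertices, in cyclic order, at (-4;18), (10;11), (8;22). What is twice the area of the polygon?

140

Using the shoelace formula, 2A = |[(-4)·11 − 10·18] + [10·22 − 8·11] + [8·18 − (-4)·22]| = 140, so the area is 70.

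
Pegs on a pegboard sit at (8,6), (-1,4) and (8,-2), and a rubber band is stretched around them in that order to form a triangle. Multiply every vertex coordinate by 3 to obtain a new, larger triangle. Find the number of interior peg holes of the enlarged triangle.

Using the shoelace formula, 2A = |[8·4 − (-1)·6] + [(-1)·(-2) − 8·4] + [8·6 − 8·(-2)]| = 72, so the area is 36.
The number of boundary lattice points is Σ gcd(|Δx|,|Δy|) = gcd(9,2) + gcd(9,6) + gcd(0,8) = 1+3+8 = 12.
Scaling by 3 multiplies the area by 3² = 9 (so the new area is 324) and multiplies the boundary lattice-point count by 3, giving 36.
By Pick's theorem, the interior count of the dilated polygon is 324 − 36/2 + 1 = 307.

307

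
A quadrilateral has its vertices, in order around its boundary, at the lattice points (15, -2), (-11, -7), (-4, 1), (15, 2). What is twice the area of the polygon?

By the shoelace formula, twice the signed area is |(15·(-7) − (-11)·(-2)) + ((-11)·1 − (-4)·(-7)) + ((-4)·2 − 15·1) + (15·(-2) − 15·2)| = 249, so the area is 249/2.

249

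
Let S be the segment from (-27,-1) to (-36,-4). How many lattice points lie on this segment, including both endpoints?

The number of lattice points on a segment between lattice points is gcd(|Δx|,|Δy|) + 1 = gcd(9,3) + 1 = 3 + 1 = 4.

4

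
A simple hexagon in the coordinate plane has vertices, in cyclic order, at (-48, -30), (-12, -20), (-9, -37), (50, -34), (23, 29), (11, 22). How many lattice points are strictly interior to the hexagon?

By the shoelace formula, twice the signed area is |((-48)·(-20) − (-12)·(-30)) + ((-12)·(-37) − (-9)·(-20)) + ((-9)·(-34) − 50·(-37)) + (50·29 − 23·(-34)) + (23·22 − 11·29) + (11·(-30) − (-48)·22)| = 6165, so the area is 3082.5.
Along each edge there are gcd(|Δx|,|Δy|)+1 lattice points, so counting each shared vertex once the boundary has gcd(36,10) + gcd(3,17) + gcd(59,3) + gcd(27,63) + gcd(12,7) + gcd(59,52) = 2+1+1+9+1+1 = 15.
By Pick's theorem A = I + B/2 − 1, so I = 3082.5 − 15/2 + 1 = 3076.

3076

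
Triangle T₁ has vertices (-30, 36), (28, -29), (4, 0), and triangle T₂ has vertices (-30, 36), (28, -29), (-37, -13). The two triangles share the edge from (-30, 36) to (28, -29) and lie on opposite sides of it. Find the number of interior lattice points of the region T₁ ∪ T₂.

1705

The union is the simple quadrilateral with vertices (-30, 36), (4, 0), (28, -29), (-37, -13) in order.
Using the shoelace formula, 2A = |((-30)·0 − 4·36) + (4·(-29) − 28·0) + (28·(-13) − (-37)·(-29)) + ((-37)·36 − (-30)·(-13))| = 3419, so the area is 3419/2.
Summing gcd(|Δx|,|Δy|) over the edges gives the boundary count: gcd(34,36) + gcd(24,29) + gcd(65,16) + gcd(7,49) = 2+1+1+7 = 11.
By Pick's theorem I = A − B/2 + 1 = 3419/2 − 11/2 + 1 = 1705.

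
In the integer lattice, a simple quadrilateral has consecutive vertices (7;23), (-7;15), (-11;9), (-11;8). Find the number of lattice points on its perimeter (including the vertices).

Along each edge there are gcd(|Δx|,|Δy|)+1 lattice points, so counting each shared vertex once the boundary has gcd(14,8) + gcd(4,6) + gcd(0,1) + gcd(18,15) = 2+2+1+3 = 8.

8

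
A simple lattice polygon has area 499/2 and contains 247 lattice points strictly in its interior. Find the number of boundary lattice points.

7

Pick's theorem gives A = I + B/2 − 1, so B = 2(A − I + 1) = 2(499/2 − 247 + 1) = 7.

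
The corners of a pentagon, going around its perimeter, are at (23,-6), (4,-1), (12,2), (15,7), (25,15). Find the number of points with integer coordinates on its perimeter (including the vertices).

Along each edge there are gcd(|Δx|,|Δy|)+1 lattice points, so counting each shared vertex once the boundary has gcd(19,5) + gcd(8,3) + gcd(3,5) + gcd(10,8) + gcd(2,21) = 1+1+1+2+1 = 6.

6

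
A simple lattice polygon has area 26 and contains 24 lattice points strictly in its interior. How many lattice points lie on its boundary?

6

Pick's theorem gives A = I + B/2 − 1, so B = 2(A − I + 1) = 2(26 − 24 + 1) = 6.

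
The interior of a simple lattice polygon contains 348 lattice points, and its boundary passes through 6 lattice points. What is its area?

By Pick's theorem, A = I + B/2 − 1 = 348 + 6/2 − 1 = 350.

350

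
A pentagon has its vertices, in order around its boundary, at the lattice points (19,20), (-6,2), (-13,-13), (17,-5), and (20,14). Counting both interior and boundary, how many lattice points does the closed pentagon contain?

514

By the shoelace formula, twice the signed area is |(19·2 − (-6)·20) + ((-6)·(-13) − (-13)·2) + ((-13)·(-5) − 17·(-13)) + (17·14 − 20·(-5)) + (20·20 − 19·14)| = 1020, so the area is 510.
The number of boundary lattice points is Σ gcd(|Δx|,|Δy|) = gcd(25,18) + gcd(7,15) + gcd(30,8) + gcd(3,19) + gcd(1,6) = 1+1+2+1+1 = 6.
Pick's theorem gives I = A − B/2 + 1 = 510 − 6/2 + 1 = 508, so the closed region contains I + B = 508 + 6 = 514 lattice points.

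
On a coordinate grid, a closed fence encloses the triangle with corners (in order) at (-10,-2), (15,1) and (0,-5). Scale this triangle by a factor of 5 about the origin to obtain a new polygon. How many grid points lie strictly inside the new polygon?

By the shoelace formula, twice the signed area is |((-10)·1 − 15·(-2)) + (15·(-5) − 0·1) + (0·(-2) − (-10)·(-5))| = 105, so the area is 105/2.
Summing gcd(|Δx|,|Δy|) over the edges gives the boundary count: gcd(25,3) + gcd(15,6) + gcd(10,3) = 1+3+1 = 5.
Scaling by 5 multiplies the area by 5² = 25 (so the new area is 1312.5) and multiplies the boundary lattice-point count by 5, giving 25.
By Pick's theorem, the interior count of the dilated polygon is 1312.5 − 25/2 + 1 = 1301.

1301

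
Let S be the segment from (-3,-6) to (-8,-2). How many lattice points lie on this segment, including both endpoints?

The number of lattice points on a segment between lattice points is gcd(|Δx|,|Δy|) + 1 = gcd(5,4) + 1 = 1 + 1 = 2.

2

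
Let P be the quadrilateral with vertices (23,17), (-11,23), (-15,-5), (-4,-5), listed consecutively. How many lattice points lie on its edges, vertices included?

The number of boundary lattice points is Σ gcd(|Δx|,|Δy|) = gcd(34,6) + gcd(4,28) + gcd(11,0) + gcd(27,22) = 2+4+11+1 = 18.

18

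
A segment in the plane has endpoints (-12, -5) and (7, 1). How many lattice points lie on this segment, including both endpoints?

The number of lattice points on a segment between lattice points is gcd(|Δx|,|Δy|) + 1 = gcd(19,6) + 1 = 1 + 1 = 2.

2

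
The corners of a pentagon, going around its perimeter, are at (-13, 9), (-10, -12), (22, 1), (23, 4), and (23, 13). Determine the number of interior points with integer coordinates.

By the shoelace formula, twice the signed area is |[(-13)·(-12) − (-10)·9] + [(-10)·1 − 22·(-12)] + [22·4 − 23·1] + [23·13 − 23·4] + [23·9 − (-13)·13]| = 1148, so the area is 574.
The number of boundary lattice points is Σ gcd(|Δx|,|Δy|) = gcd(3,21) + gcd(32,13) + gcd(1,3) + gcd(0,9) + gcd(36,4) = 3+1+1+9+4 = 18.
By Pick's theorem A = I + B/2 − 1, so I = 574 − 18/2 + 1 = 566.

566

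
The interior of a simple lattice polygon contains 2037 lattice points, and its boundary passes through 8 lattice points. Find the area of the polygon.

2040

Pick's theorem states A = I + B/2 − 1, so A = 2037 + 8/2 − 1 = 2040.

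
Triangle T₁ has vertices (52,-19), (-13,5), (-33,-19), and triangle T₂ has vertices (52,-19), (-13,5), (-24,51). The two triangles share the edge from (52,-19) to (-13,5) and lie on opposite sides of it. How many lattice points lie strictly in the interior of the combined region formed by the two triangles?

The union is the simple quadrilateral with vertices (52,-19), (-33,-19), (-13,5), (-24,51) in order.
Using the shoelace formula, 2A = |[52·(-19) − (-33)·(-19)] + [(-33)·5 − (-13)·(-19)] + [(-13)·51 − (-24)·5] + [(-24)·(-19) − 52·51]| = 4766, so the area is 2383.
Summing gcd(|Δx|,|Δy|) over the edges gives the boundary count: gcd(85,0) + gcd(20,24) + gcd(11,46) + gcd(76,70) = 85+4+1+2 = 92.
By Pick's theorem I = A − B/2 + 1 = 2383 − 92/2 + 1 = 2338.

2338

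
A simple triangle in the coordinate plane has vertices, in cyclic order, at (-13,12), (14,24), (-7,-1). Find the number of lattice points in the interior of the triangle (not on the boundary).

The shoelace formula gives twice the area as |[(-13)·24 − 14·12] + [14·(-1) − (-7)·24] + [(-7)·12 − (-13)·(-1)]| = 423, so the area is 423/2.
The number of boundary lattice points is Σ gcd(|Δx|,|Δy|) = gcd(27,12) + gcd(21,25) + gcd(6,13) = 3+1+1 = 5.
By Pick's theorem A = I + B/2 − 1, so I = 423/2 − 5/2 + 1 = 210.

210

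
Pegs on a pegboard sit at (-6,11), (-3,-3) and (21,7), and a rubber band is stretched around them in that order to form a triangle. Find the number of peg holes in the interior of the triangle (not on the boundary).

182

The shoelace formula gives twice the area as |((-6)·(-3) − (-3)·11) + ((-3)·7 − 21·(-3)) + (21·11 − (-6)·7)| = 366, so the area is 183.
Summing gcd(|Δx|,|Δy|) over the edges gives the boundary count: gcd(3,14) + gcd(24,10) + gcd(27,4) = 1+2+1 = 4.
By Pick's theorem A = I + B/2 − 1, so I = 183 − 4/2 + 1 = 182.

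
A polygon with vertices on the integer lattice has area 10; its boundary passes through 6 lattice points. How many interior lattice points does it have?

From Pick's theorem, I = A − B/2 + 1 = 10 − 6/2 + 1 = 8.

8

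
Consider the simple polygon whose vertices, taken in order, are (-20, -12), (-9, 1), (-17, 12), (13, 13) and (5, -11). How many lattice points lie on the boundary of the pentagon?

12

Along each edge there are gcd(|Δx|,|Δy|)+1 lattice points, so counting each shared vertex once the boundary has gcd(11,13) + gcd(8,11) + gcd(30,1) + gcd(8,24) + gcd(25,1) = 1+1+1+8+1 = 12.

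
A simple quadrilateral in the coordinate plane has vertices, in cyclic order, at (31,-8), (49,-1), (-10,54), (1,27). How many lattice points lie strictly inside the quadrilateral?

911

Using the shoelace formula, 2A = |[31·(-1) − 49·(-8)] + [49·54 − (-10)·(-1)] + [(-10)·27 − 1·54] + [1·(-8) − 31·27]| = 1828, so the area is 914.
The number of boundary lattice points is Σ gcd(|Δx|,|Δy|) = gcd(18,7) + gcd(59,55) + gcd(11,27) + gcd(30,35) = 1+1+1+5 = 8.
By Pick's theorem A = I + B/2 − 1, so I = 914 − 8/2 + 1 = 911.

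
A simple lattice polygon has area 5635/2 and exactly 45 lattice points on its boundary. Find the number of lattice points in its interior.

From Pick's theorem, I = A − B/2 + 1 = 5635/2 − 45/2 + 1 = 2796.

2796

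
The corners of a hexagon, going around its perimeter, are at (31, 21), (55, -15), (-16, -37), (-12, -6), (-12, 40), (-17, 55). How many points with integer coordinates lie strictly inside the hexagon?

3386

Using the shoelace formula, 2A = |[31·(-15) − 55·21] + [55·(-37) − (-16)·(-15)] + [(-16)·(-6) − (-12)·(-37)] + [(-12)·40 − (-12)·(-6)] + [(-12)·55 − (-17)·40] + [(-17)·21 − 31·55]| = 6837, so the area is 6837/2.
The number of boundary lattice points is Σ gcd(|Δx|,|Δy|) = gcd(24,36) + gcd(71,22) + gcd(4,31) + gcd(0,46) + gcd(5,15) + gcd(48,34) = 12+1+1+46+5+2 = 67.
Pick's theorem gives I = A − B/2 + 1 = 6837/2 − 67/2 + 1 = 3386.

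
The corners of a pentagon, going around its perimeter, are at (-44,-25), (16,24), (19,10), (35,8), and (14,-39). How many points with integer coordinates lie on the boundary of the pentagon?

Along each edge there are gcd(|Δx|,|Δy|)+1 lattice points, so counting each shared vertex once the boundary has gcd(60,49) + gcd(3,14) + gcd(16,2) + gcd(21,47) + gcd(58,14) = 1+1+2+1+2 = 7.

7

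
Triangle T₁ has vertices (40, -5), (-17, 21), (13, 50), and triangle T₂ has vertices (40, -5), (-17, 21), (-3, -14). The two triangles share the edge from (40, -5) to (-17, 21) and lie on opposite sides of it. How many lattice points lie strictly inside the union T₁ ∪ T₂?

2028

The union is the simple quadrilateral with vertices (40, -5), (13, 50), (-17, 21), (-3, -14) in order.
Using the shoelace formula, 2A = |(40·50 − 13·(-5)) + (13·21 − (-17)·50) + ((-17)·(-14) − (-3)·21) + ((-3)·(-5) − 40·(-14))| = 4064, so the area is 2032.
Along each edge there are gcd(|Δx|,|Δy|)+1 lattice points, so counting each shared vertex once the boundary has gcd(27,55) + gcd(30,29) + gcd(14,35) + gcd(43,9) = 1+1+7+1 = 10.
By Pick's theorem I = A − B/2 + 1 = 2032 − 10/2 + 1 = 2028.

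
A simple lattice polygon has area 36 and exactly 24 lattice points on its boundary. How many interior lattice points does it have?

From Pick's theorem, I = A − B/2 + 1 = 36 − 24/2 + 1 = 25.

25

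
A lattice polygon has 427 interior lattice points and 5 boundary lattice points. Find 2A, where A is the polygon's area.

By Pick's theorem, A = I + B/2 − 1 = 427 + 5/2 − 1 = 857/2.
Hence 2A = 857.

857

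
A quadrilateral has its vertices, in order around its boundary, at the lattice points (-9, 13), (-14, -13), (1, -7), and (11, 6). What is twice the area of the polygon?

690

By the shoelace formula, twice the signed area is |((-9)·(-13) − (-14)·13) + ((-14)·(-7) − 1·(-13)) + (1·6 − 11·(-7)) + (11·13 − (-9)·6)| = 690, so the area is 345.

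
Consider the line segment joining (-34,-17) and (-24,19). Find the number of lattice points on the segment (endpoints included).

The number of lattice points on a segment between lattice points is gcd(|Δx|,|Δy|) + 1 = gcd(10,36) + 1 = 2 + 1 = 3.

3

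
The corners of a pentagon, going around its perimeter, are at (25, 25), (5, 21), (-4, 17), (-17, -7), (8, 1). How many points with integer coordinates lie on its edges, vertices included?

Summing gcd(|Δx|,|Δy|) over the edges gives the boundary count: gcd(20,4) + gcd(9,4) + gcd(13,24) + gcd(25,8) + gcd(17,24) = 4+1+1+1+1 = 8.

8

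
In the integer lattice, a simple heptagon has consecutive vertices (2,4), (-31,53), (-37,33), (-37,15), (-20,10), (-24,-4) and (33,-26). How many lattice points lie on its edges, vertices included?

Along each edge there are gcd(|Δx|,|Δy|)+1 lattice points, so counting each shared vertex once the boundary has gcd(33,49) + gcd(6,20) + gcd(0,18) + gcd(17,5) + gcd(4,14) + gcd(57,22) + gcd(31,30) = 1+2+18+1+2+1+1 = 26.

26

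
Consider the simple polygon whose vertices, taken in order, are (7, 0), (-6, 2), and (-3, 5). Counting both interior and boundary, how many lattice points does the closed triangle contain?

Using the shoelace formula, 2A = |[7·2 − (-6)·0] + [(-6)·5 − (-3)·2] + [(-3)·0 − 7·5]| = 45, so the area is 22.5.
Along each edge there are gcd(|Δx|,|Δy|)+1 lattice points, so counting each shared vertex once the boundary has gcd(13,2) + gcd(3,3) + gcd(10,5) = 1+3+5 = 9.
Pick's theorem gives I = A − B/2 + 1 = 22.5 − 9/2 + 1 = 19, so the closed region contains I + B = 19 + 9 = 28 lattice points.

28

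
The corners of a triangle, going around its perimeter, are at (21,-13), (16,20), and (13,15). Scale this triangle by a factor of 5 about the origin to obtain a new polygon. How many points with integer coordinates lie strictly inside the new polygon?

1536

The shoelace formula gives twice the area as |(21·20 − 16·(-13)) + (16·15 − 13·20) + (13·(-13) − 21·15)| = 124, so the area is 62.
Summing gcd(|Δx|,|Δy|) over the edges gives the boundary count: gcd(5,33) + gcd(3,5) + gcd(8,28) = 1+1+4 = 6.
Scaling by 5 multiplies the area by 5² = 25 (so the new area is 1550) and multiplies the boundary lattice-point count by 5, giving 30.
By Pick's theorem, the interior count of the dilated polygon is 1550 − 30/2 + 1 = 1536.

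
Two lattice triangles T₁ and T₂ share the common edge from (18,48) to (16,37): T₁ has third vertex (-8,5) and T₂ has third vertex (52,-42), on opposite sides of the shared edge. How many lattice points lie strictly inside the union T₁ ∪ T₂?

372

The union is the simple quadrilateral with vertices (18,48), (-8,5), (16,37), (52,-42) in order.
Using the shoelace formula, 2A = |(18·5 − (-8)·48) + ((-8)·37 − 16·5) + (16·(-42) − 52·37) + (52·48 − 18·(-42))| = 754, so the area is 377.
Along each edge there are gcd(|Δx|,|Δy|)+1 lattice points, so counting each shared vertex once the boundary has gcd(26,43) + gcd(24,32) + gcd(36,79) + gcd(34,90) = 1+8+1+2 = 12.
By Pick's theorem I = A − B/2 + 1 = 377 − 12/2 + 1 = 372.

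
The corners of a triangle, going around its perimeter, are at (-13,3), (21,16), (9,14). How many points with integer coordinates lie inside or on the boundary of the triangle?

52

Using the shoelace formula, 2A = |((-13)·16 − 21·3) + (21·14 − 9·16) + (9·3 − (-13)·14)| = 88, so the area is 44.
Along each edge there are gcd(|Δx|,|Δy|)+1 lattice points, so counting each shared vertex once the boundary has gcd(34,13) + gcd(12,2) + gcd(22,11) = 1+2+11 = 14.
Pick's theorem gives I = A − B/2 + 1 = 44 − 14/2 + 1 = 38, so the closed region contains I + B = 38 + 14 = 52 lattice points.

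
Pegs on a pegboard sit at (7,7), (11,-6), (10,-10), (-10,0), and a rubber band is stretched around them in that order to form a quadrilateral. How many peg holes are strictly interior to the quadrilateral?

By the shoelace formula, twice the signed area is |[7·(-6) − 11·7] + [11·(-10) − 10·(-6)] + [10·0 − (-10)·(-10)] + [(-10)·7 − 7·0]| = 339, so the area is 169.5.
Along each edge there are gcd(|Δx|,|Δy|)+1 lattice points, so counting each shared vertex once the boundary has gcd(4,13) + gcd(1,4) + gcd(20,10) + gcd(17,7) = 1+1+10+1 = 13.
By Pick's theorem A = I + B/2 − 1, so I = 169.5 − 13/2 + 1 = 164.

164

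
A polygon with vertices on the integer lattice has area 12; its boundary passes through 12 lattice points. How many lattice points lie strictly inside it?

7

From Pick's theorem, I = A − B/2 + 1 = 12 − 12/2 + 1 = 7.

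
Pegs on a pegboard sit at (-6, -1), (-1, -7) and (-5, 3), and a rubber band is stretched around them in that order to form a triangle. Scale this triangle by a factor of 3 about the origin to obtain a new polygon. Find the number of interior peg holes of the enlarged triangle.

Using the shoelace formula, 2A = |[(-6)·(-7) − (-1)·(-1)] + [(-1)·3 − (-5)·(-7)] + [(-5)·(-1) − (-6)·3]| = 26, so the area is 13.
Along each edge there are gcd(|Δx|,|Δy|)+1 lattice points, so counting each shared vertex once the boundary has gcd(5,6) + gcd(4,10) + gcd(1,4) = 1+2+1 = 4.
Scaling by 3 multiplies the area by 3² = 9 (so the new area is 117) and multiplies the boundary lattice-point count by 3, giving 12.
By Pick's theorem, the interior count of the dilated polygon is 117 − 12/2 + 1 = 112.

112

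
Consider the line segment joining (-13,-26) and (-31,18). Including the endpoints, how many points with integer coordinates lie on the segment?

3

The number of lattice points on a segment between lattice points is gcd(|Δx|,|Δy|) + 1 = gcd(18,44) + 1 = 2 + 1 = 3.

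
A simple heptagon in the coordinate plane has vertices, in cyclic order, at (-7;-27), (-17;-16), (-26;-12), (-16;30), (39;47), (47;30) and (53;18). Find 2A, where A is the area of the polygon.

Using the shoelace formula, 2A = |[(-7)·(-16) − (-17)·(-27)] + [(-17)·(-12) − (-26)·(-16)] + [(-26)·30 − (-16)·(-12)] + [(-16)·47 − 39·30] + [39·30 − 47·47] + [47·18 − 53·30] + [53·(-27) − (-7)·18]| = 6541, so the area is 6541/2.

6541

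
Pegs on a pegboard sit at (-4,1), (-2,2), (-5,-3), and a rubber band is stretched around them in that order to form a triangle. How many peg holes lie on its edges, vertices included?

3

Along each edge there are gcd(|Δx|,|Δy|)+1 lattice points, so counting each shared vertex once the boundary has gcd(2,1) + gcd(3,5) + gcd(1,4) = 1+1+1 = 3.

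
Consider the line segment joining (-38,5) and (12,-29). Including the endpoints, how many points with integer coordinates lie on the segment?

3

The number of lattice points on a segment between lattice points is gcd(|Δx|,|Δy|) + 1 = gcd(50,34) + 1 = 2 + 1 = 3.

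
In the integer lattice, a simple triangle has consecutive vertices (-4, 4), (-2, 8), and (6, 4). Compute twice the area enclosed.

40

By the shoelace formula, twice the signed area is |((-4)·8 − (-2)·4) + ((-2)·4 − 6·8) + (6·4 − (-4)·4)| = 40, so the area is 20.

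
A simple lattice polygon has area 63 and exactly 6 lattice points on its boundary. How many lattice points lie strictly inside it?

Pick's theorem A = I + B/2 − 1 rearranges to I = A − B/2 + 1 = 63 − 6/2 + 1 = 61.

61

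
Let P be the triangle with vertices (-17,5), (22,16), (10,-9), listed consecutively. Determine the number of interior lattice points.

421

By the shoelace formula, twice the signed area is |[(-17)·16 − 22·5] + [22·(-9) − 10·16] + [10·5 − (-17)·(-9)]| = 843, so the area is 843/2.
Summing gcd(|Δx|,|Δy|) over the edges gives the boundary count: gcd(39,11) + gcd(12,25) + gcd(27,14) = 1+1+1 = 3.
By Pick's theorem A = I + B/2 − 1, so I = 843/2 − 3/2 + 1 = 421.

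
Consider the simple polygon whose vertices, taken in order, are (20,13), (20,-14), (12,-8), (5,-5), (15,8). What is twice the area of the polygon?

402

The shoelace formula gives twice the area as |(20·(-14) − 20·13) + (20·(-8) − 12·(-14)) + (12·(-5) − 5·(-8)) + (5·8 − 15·(-5)) + (15·13 − 20·8)| = 402, so the area is 201.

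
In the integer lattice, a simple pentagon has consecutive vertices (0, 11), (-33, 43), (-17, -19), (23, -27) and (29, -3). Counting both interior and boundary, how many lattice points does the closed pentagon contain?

1835

By the shoelace formula, twice the signed area is |[0·43 − (-33)·11] + [(-33)·(-19) − (-17)·43] + [(-17)·(-27) − 23·(-19)] + [23·(-3) − 29·(-27)] + [29·11 − 0·(-3)]| = 3650, so the area is 1825.
Along each edge there are gcd(|Δx|,|Δy|)+1 lattice points, so counting each shared vertex once the boundary has gcd(33,32) + gcd(16,62) + gcd(40,8) + gcd(6,24) + gcd(29,14) = 1+2+8+6+1 = 18.
Pick's theorem gives I = A − B/2 + 1 = 1825 − 18/2 + 1 = 1817, so the closed region contains I + B = 1817 + 18 = 1835 lattice points.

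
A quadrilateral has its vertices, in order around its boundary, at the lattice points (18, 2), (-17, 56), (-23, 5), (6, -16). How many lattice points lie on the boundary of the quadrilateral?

The number of boundary lattice points is Σ gcd(|Δx|,|Δy|) = gcd(35,54) + gcd(6,51) + gcd(29,21) + gcd(12,18) = 1+3+1+6 = 11.

11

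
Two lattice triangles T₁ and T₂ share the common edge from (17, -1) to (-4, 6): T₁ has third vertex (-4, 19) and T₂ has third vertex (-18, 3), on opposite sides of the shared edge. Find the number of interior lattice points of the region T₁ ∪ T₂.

210

The union is the simple quadrilateral with vertices (17, -1), (-4, 19), (-4, 6), (-18, 3) in order.
The shoelace formula gives twice the area as |(17·19 − (-4)·(-1)) + ((-4)·6 − (-4)·19) + ((-4)·3 − (-18)·6) + ((-18)·(-1) − 17·3)| = 434, so the area is 217.
Along each edge there are gcd(|Δx|,|Δy|)+1 lattice points, so counting each shared vertex once the boundary has gcd(21,20) + gcd(0,13) + gcd(14,3) + gcd(35,4) = 1+13+1+1 = 16.
By Pick's theorem I = A − B/2 + 1 = 217 − 16/2 + 1 = 210.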